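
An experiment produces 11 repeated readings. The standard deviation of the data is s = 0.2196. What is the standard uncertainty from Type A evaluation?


u_A = s / sqrt(n)
u_A = 0.2196 / sqrt(11)
u_A = 0.2196 / 3.3166248
u_A = 0.0662

0.0662


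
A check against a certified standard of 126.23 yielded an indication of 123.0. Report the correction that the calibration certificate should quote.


Correction = standard - reading
= 126.23 - 123.0
= 3.2300

3.2300


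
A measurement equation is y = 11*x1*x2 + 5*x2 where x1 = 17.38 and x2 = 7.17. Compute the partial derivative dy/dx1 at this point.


y = 11*x1*x2 + 5*x2
dy/dx1 = 11*x2
Evaluate at x2 = 7.17: c1 = 11 * 7.17
c1 = 78.8700

78.8700


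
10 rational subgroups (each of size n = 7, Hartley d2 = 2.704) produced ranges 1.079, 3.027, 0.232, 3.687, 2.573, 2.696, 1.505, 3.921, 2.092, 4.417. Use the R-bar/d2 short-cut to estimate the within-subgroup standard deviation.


R_bar = (1.079 + 3.027 + 0.232 + 3.687 + 2.573 + 2.696 + 1.505 + 3.921 + 2.092 + 4.417) / 10
R_bar = 25.229 / 10 = 2.5229
sigma_hat = R_bar / d2 = 2.5229 / 2.704 = 0.9330

0.9330


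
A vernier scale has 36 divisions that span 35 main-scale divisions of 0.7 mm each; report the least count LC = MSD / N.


LC = MSD / n_div
= 0.7 / 36
= 0.0194

0.0194


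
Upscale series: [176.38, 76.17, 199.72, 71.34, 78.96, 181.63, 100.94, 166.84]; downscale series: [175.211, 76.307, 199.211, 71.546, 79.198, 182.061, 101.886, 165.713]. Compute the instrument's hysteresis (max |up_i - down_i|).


|176.38 - 175.211| = 1.1690
|76.17 - 76.307| = 0.1370
|199.72 - 199.211| = 0.5090
|71.34 - 71.546| = 0.2060
|78.96 - 79.198| = 0.2380
|181.63 - 182.061| = 0.4310
|100.94 - 101.886| = 0.9460
|166.84 - 165.713| = 1.1270
hysteresis = max(diffs) = 1.1690

1.1690


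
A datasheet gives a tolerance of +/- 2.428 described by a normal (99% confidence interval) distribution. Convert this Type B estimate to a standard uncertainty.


u_B = half_width / 2.576
u_B = 2.428 / 2.576
u_B = 0.9425

0.9425


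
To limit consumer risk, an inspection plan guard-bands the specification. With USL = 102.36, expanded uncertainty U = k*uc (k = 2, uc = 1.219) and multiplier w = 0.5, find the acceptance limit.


U = k * uc = 2 * 1.219 = 2.438
guard band g = w * U = 0.5 * 2.438 = 1.219
AL = USL - g = 102.36 - 1.219
AL = 101.1410

101.1410


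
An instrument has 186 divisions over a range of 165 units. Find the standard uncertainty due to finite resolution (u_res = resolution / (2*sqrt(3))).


resolution = range / divisions
resolution = 165 / 186 = 0.88709677
u_res = resolution / (2*sqrt(3))
u_res = 0.88709677 / 3.4641016
u_res = 0.2561

0.2561


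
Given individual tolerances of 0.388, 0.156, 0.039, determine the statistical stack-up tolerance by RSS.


RSS = sqrt(0.388^2 + 0.156^2 + 0.039^2)
= sqrt(0.176401)
= 0.4200

0.4200


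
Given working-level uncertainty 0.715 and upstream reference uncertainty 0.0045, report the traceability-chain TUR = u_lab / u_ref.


TUR = u_lab / u_ref
= 0.715 / 0.0045
= 158.8889

158.8889


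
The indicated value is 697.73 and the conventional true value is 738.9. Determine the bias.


Systematic error = measured - true
= 697.73 - 738.9
= -41.1700

-41.1700


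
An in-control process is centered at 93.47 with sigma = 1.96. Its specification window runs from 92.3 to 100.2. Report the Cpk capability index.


Cpu = (USL - mean) / (3*sigma) = (100.2 - 93.47) / (3*1.96) = 1.1446
Cpl = (mean - LSL) / (3*sigma) = (93.47 - 92.3) / (3*1.96) = 0.1990
Cpk = min(Cpu, Cpl) = 0.1990

0.1990


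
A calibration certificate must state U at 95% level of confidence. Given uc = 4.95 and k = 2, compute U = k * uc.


U = k * uc
U = 2 * 4.95
U = 9.9000

9.9000


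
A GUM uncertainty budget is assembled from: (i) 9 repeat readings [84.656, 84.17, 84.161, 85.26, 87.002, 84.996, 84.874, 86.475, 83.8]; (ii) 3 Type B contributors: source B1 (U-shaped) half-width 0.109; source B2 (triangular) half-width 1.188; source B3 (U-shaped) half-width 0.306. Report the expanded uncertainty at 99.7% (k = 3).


mean = (84.656 + 84.17 + 84.161 + 85.26 + 87.002 + 84.996 + 84.874 + 86.475 + 83.8) / 9 = 85.04377778
s = sqrt(sum((x - mean)^2)/(n-1)) = 1.0724405
u_A = s / sqrt(n) = 1.0724405 / sqrt(9) = 0.35748017
u_B1 = 0.109 / sqrt(2) = 0.077074639
u_B2 = 1.188 / sqrt(6) = 0.48499897
u_B3 = 0.306 / sqrt(2) = 0.21637468
uc = sqrt(0.35748017^2 + 0.077074639^2 + 0.48499897^2 + 0.21637468^2) = 0.64480584
U = k * uc = 3 * 0.64480584
U = 1.9344

1.9344


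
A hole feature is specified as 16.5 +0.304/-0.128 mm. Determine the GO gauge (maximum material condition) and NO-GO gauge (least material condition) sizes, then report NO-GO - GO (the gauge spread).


GO = nominal - lower_tol (smallest hole = maximum material condition)
GO = 16.5 - 0.128 = 16.372
NO-GO = nominal + upper_tol (largest hole = least material condition)
NO-GO = 16.5 + 0.304 = 16.804
spread = NO-GO - GO = 16.804 - 16.372 = 0.4320

0.4320


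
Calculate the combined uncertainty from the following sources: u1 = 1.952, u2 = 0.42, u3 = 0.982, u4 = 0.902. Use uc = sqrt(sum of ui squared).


uc = sqrt(1.952^2 + 0.42^2 + 0.982^2 + 0.902^2)
uc = sqrt(5.764632)
uc = 2.4010

2.4010


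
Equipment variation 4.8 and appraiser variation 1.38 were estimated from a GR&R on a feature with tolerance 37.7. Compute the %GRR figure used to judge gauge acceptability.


GRR = sqrt(EV^2 + AV^2) = sqrt(4.8^2 + 1.38^2) = 4.9944369
%GRR = GRR / tol * 100 = 4.9944369 / 37.7 * 100
%GRR = 13.2478

13.2478


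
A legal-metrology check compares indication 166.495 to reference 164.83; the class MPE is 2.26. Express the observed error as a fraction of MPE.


e = indication - reference = 166.495 - 164.83 = 1.6650
|e| = 1.6650
ratio = |e| / MPE = 1.6650 / 2.26
ratio = 0.7367

0.7367


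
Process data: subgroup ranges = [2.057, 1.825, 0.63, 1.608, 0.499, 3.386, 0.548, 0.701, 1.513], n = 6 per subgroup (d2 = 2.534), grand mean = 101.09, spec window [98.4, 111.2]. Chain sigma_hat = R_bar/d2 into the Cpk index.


R_bar = (2.057 + 1.825 + 0.63 + 1.608 + 0.499 + 3.386 + 0.548 + 0.701 + 1.513) / 9 = 1.4185556
sigma = R_bar / d2 = 1.4185556 / 2.534 = 0.55980884
Cp = (USL - LSL)/(6*sigma) = (111.2 - 98.4)/(6*0.55980884) = 3.8108
Cpu = (111.2 - 101.09)/(3*0.55980884) = 6.0199
Cpl = (101.09 - 98.4)/(3*0.55980884) = 1.6017
Cpk = min(Cpu, Cpl) = 1.6017

1.6017


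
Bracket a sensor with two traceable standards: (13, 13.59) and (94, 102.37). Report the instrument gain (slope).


slope = (y2 - y1) / (x2 - x1)
= (102.37 - 13.59) / (94 - 13)
= 88.7800 / 81
= 1.0960

1.0960


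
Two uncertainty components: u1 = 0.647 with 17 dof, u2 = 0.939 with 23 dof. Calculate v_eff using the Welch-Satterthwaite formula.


uc = sqrt(u1^2 + u2^2) = sqrt(0.647^2 + 0.939^2) = 1.1403201
v_eff = uc^4 / (u1^4/v1 + u2^4/v2)
= 1.1403201^4 / (0.647^4/17 + 0.939^4/23)
= 1.6908579 / 0.044109241
v_eff = 38.3334

38.3334


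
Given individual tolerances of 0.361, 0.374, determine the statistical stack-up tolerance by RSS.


RSS = sqrt(0.361^2 + 0.374^2)
= sqrt(0.270197)
= 0.5198

0.5198


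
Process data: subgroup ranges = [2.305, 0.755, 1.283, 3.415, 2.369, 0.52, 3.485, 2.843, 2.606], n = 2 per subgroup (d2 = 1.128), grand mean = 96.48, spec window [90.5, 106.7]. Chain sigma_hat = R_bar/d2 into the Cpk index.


R_bar = (2.305 + 0.755 + 1.283 + 3.415 + 2.369 + 0.52 + 3.485 + 2.843 + 2.606) / 9 = 2.1756667
sigma = R_bar / d2 = 2.1756667 / 1.128 = 1.9287825
Cp = (USL - LSL)/(6*sigma) = (106.7 - 90.5)/(6*1.9287825) = 1.3998
Cpu = (106.7 - 96.48)/(3*1.9287825) = 1.7662
Cpl = (96.48 - 90.5)/(3*1.9287825) = 1.0335
Cpk = min(Cpu, Cpl) = 1.0335

1.0335


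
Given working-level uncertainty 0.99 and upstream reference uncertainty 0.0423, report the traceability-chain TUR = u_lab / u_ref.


TUR = u_lab / u_ref
= 0.99 / 0.0423
= 23.4043

23.4043


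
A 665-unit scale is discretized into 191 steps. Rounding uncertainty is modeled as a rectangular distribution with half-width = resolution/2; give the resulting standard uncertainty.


resolution = range / divisions
resolution = 665 / 191 = 3.4816754
u_res = resolution / (2*sqrt(3))
u_res = 3.4816754 / 3.4641016
u_res = 1.0051

1.0051


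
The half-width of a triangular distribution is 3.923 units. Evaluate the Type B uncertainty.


u_B = half_width / sqrt(6)
u_B = 3.923 / 2.4494897
u_B = 1.6016

1.6016


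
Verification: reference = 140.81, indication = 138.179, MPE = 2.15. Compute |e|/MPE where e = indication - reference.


e = indication - reference = 138.179 - 140.81 = -2.6310
|e| = 2.6310
ratio = |e| / MPE = 2.6310 / 2.15
ratio = 1.2237

1.2237


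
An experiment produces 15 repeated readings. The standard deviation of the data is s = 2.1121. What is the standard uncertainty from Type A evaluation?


u_A = s / sqrt(n)
u_A = 2.1121 / sqrt(15)
u_A = 2.1121 / 3.8729833
u_A = 0.5453

0.5453


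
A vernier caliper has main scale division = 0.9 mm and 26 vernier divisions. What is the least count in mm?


LC = MSD / n_div
= 0.9 / 26
= 0.0346

0.0346


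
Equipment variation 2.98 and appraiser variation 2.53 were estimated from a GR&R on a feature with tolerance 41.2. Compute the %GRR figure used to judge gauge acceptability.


GRR = sqrt(EV^2 + AV^2) = sqrt(2.98^2 + 2.53^2) = 3.9091303
%GRR = GRR / tol * 100 = 3.9091303 / 41.2 * 100
%GRR = 9.4882

9.4882


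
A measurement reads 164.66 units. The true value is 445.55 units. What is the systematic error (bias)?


Systematic error = measured - true
= 164.66 - 445.55
= -280.8900

-280.8900


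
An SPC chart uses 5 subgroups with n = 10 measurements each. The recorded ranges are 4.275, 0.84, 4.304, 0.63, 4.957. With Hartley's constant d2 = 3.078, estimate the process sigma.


R_bar = (4.275 + 0.84 + 4.304 + 0.63 + 4.957) / 5
R_bar = 15.006 / 5 = 3.0012
sigma_hat = R_bar / d2 = 3.0012 / 3.078 = 0.9750

0.9750


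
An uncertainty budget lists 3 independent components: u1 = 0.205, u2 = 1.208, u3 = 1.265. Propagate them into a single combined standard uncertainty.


uc = sqrt(0.205^2 + 1.208^2 + 1.265^2)
uc = sqrt(3.101514)
uc = 1.7611

1.7611


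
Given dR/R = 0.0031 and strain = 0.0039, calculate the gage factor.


GF = (dR/R) / epsilon
= 0.0031 / 0.0039
= 0.7949

0.7949


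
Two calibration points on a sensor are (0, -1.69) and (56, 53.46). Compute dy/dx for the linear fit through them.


slope = (y2 - y1) / (x2 - x1)
= (53.46 - -1.69) / (56 - 0)
= 55.1500 / 56
= 0.9848

0.9848


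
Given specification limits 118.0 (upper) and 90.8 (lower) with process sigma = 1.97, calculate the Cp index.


Cp = (USL - LSL) / (6 * sigma)
= (118.0 - 90.8) / (6 * 1.97)
= 27.2000 / 11.8200
= 2.3012

2.3012


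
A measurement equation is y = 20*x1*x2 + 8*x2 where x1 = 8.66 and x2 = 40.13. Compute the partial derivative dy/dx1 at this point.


y = 20*x1*x2 + 8*x2
dy/dx1 = 20*x2
Evaluate at x2 = 40.13: c1 = 20 * 40.13
c1 = 802.6000

802.6000


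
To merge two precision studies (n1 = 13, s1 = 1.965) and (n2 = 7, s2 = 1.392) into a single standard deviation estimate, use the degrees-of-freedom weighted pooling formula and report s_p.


s_p = sqrt(((n1-1)*s1^2 + (n2-1)*s2^2) / (n1+n2-2))
numerator = (13-1)*1.965^2 + (7-1)*1.392^2 = 46.3347 + 11.625984 = 57.960684
denominator = 13 + 7 - 2 = 18
s_p^2 = 57.960684 / 18 = 3.220038
s_p = sqrt(3.220038) = 1.7944

1.7944


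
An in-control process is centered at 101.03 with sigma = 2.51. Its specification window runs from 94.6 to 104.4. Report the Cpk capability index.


Cpu = (USL - mean) / (3*sigma) = (104.4 - 101.03) / (3*2.51) = 0.4475
Cpl = (mean - LSL) / (3*sigma) = (101.03 - 94.6) / (3*2.51) = 0.8539
Cpk = min(Cpu, Cpl) = 0.4475

0.4475


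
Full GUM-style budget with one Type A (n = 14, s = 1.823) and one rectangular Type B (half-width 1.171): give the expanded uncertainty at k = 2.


u_A = s / sqrt(n) = 1.823 / sqrt(14) = 0.48721724
u_B = half_width / sqrt(3) = 1.171 / sqrt(3) = 0.67607717
uc = sqrt(u_A^2 + u_B^2) = sqrt(0.48721724^2 + 0.67607717^2) = 0.83334325
U = k * uc = 2 * 0.83334325
U = 1.6667

1.6667


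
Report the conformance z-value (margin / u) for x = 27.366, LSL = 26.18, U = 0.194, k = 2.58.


u = U / k = 0.194 / 2.58 = 0.075193798
margin = |LSL - x| = |26.18 - 27.366| = 1.186
z = margin / u = 1.186 / 0.075193798
z = 15.7726

15.7726


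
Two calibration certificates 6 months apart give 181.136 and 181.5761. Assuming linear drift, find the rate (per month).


rate = (v2 - v1) / months
= (181.5761 - 181.136) / 6
= 0.4401 / 6
= 0.0734

0.0734


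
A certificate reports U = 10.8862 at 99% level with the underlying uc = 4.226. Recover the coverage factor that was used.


k = U / uc
k = 10.8862 / 4.226
k = 2.576

2.576


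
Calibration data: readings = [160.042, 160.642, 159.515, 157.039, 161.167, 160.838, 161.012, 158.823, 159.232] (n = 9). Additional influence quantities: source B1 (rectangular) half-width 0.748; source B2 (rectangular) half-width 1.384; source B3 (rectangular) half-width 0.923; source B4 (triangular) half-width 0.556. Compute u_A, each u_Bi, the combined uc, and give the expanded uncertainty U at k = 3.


mean = (160.042 + 160.642 + 159.515 + 157.039 + 161.167 + 160.838 + 161.012 + 158.823 + 159.232) / 9 = 159.8122222
s = sqrt(sum((x - mean)^2)/(n-1)) = 1.3305431
u_A = s / sqrt(n) = 1.3305431 / sqrt(9) = 0.44351437
u_B1 = 0.748 / sqrt(3) = 0.431858
u_B2 = 1.384 / sqrt(3) = 0.79905277
u_B3 = 0.923 / sqrt(3) = 0.5328943
u_B4 = 0.556 / sqrt(6) = 0.22698605
uc = sqrt(0.44351437^2 + 0.431858^2 + 0.79905277^2 + 0.5328943^2 + 0.22698605^2) = 1.1649853
U = k * uc = 3 * 1.1649853
U = 3.4950

3.4950


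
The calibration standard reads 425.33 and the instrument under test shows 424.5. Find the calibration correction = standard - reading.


Correction = standard - reading
= 425.33 - 424.5
= 0.8300

0.8300


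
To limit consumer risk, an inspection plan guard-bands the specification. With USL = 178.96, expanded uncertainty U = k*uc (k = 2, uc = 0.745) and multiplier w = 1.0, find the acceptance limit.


U = k * uc = 2 * 0.745 = 1.49
guard band g = w * U = 1.0 * 1.49 = 1.49
AL = USL - g = 178.96 - 1.49
AL = 177.4700

177.4700


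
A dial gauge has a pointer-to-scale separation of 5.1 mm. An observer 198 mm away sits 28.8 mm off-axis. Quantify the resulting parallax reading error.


error = h * offset / d
= 5.1 * 28.8 / 198
= 0.7418

0.7418


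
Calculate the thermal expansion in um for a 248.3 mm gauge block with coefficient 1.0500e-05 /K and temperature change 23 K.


dL = L * alpha * dT
= 248.3 * 1.0500e-05 * 23
= 0.0599644 mm
dL_um = 0.0599644 * 1000 = 59.9644 um

59.9644


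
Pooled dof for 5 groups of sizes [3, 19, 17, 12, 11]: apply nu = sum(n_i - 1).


nu = sum_i (n_i - 1)
nu = ((3 - 1) + (19 - 1) + (17 - 1) + (12 - 1) + (11 - 1))
nu = 2 + 18 + 16 + 11 + 10
nu = 57

57


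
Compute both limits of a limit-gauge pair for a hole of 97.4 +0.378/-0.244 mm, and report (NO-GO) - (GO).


GO = nominal - lower_tol (smallest hole = maximum material condition)
GO = 97.4 - 0.244 = 97.156
NO-GO = nominal + upper_tol (largest hole = least material condition)
NO-GO = 97.4 + 0.378 = 97.778
spread = NO-GO - GO = 97.778 - 97.156 = 0.6220

0.6220


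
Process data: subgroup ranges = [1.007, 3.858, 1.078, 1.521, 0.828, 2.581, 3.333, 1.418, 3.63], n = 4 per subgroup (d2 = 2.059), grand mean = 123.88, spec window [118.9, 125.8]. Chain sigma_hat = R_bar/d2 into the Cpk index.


R_bar = (1.007 + 3.858 + 1.078 + 1.521 + 0.828 + 2.581 + 3.333 + 1.418 + 3.63) / 9 = 2.1393333
sigma = R_bar / d2 = 2.1393333 / 2.059 = 1.0390157
Cp = (USL - LSL)/(6*sigma) = (125.8 - 118.9)/(6*1.0390157) = 1.1068
Cpu = (125.8 - 123.88)/(3*1.0390157) = 0.6160
Cpl = (123.88 - 118.9)/(3*1.0390157) = 1.5977
Cpk = min(Cpu, Cpl) = 0.6160

0.6160


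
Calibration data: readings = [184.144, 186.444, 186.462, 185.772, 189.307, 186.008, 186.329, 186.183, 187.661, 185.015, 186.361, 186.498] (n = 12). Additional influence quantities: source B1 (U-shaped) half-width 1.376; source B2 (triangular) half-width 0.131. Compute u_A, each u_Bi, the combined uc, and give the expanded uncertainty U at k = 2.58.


mean = (184.144 + 186.444 + 186.462 + 185.772 + 189.307 + 186.008 + 186.329 + 186.183 + 187.661 + 185.015 + 186.361 + 186.498) / 12 = 186.3486667
s = sqrt(sum((x - mean)^2)/(n-1)) = 1.266132
u_A = s / sqrt(n) = 1.266132 / sqrt(12) = 0.36550083
u_B1 = 1.376 / sqrt(2) = 0.97297893
u_B2 = 0.131 / sqrt(6) = 0.053480526
uc = sqrt(0.36550083^2 + 0.97297893^2 + 0.053480526^2) = 1.0407397
U = k * uc = 2.58 * 1.0407397
U = 2.6851

2.6851


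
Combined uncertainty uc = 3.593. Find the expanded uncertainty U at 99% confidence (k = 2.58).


U = k * uc
U = 2.58 * 3.593
U = 9.2699

9.2699


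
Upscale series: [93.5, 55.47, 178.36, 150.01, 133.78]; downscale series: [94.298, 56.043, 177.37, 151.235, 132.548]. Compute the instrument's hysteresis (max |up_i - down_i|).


|93.5 - 94.298| = 0.7980
|55.47 - 56.043| = 0.5730
|178.36 - 177.37| = 0.9900
|150.01 - 151.235| = 1.2250
|133.78 - 132.548| = 1.2320
hysteresis = max(diffs) = 1.2320

1.2320


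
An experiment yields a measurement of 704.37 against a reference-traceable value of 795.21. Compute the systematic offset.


Systematic error = measured - true
= 704.37 - 795.21
= -90.8400

-90.8400


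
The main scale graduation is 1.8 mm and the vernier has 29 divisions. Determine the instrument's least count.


LC = MSD / n_div
= 1.8 / 29
= 0.0621

0.0621


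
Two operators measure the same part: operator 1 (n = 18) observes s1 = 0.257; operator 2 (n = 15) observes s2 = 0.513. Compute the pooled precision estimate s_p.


s_p = sqrt(((n1-1)*s1^2 + (n2-1)*s2^2) / (n1+n2-2))
numerator = (18-1)*0.257^2 + (15-1)*0.513^2 = 1.122833 + 3.684366 = 4.807199
denominator = 18 + 15 - 2 = 31
s_p^2 = 4.807199 / 31 = 0.15507094
s_p = sqrt(0.15507094) = 0.3938

0.3938


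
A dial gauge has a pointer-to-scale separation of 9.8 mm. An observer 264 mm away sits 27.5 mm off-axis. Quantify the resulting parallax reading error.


error = h * offset / d
= 9.8 * 27.5 / 264
= 1.0208

1.0208


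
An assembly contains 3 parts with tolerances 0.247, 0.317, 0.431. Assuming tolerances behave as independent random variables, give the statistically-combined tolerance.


RSS = sqrt(0.247^2 + 0.317^2 + 0.431^2)
= sqrt(0.347259)
= 0.5893

0.5893


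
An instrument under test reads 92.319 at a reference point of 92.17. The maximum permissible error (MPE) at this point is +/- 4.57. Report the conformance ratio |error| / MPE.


e = indication - reference = 92.319 - 92.17 = 0.1490
|e| = 0.1490
ratio = |e| / MPE = 0.1490 / 4.57
ratio = 0.0326

0.0326


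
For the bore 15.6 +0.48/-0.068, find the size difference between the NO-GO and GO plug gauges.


GO = nominal - lower_tol (smallest hole = maximum material condition)
GO = 15.6 - 0.068 = 15.532
NO-GO = nominal + upper_tol (largest hole = least material condition)
NO-GO = 15.6 + 0.48 = 16.08
spread = NO-GO - GO = 16.08 - 15.532 = 0.5480

0.5480


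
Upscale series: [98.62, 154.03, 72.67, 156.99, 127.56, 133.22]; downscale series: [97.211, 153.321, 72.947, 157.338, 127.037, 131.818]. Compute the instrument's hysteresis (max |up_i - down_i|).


|98.62 - 97.211| = 1.4090
|154.03 - 153.321| = 0.7090
|72.67 - 72.947| = 0.2770
|156.99 - 157.338| = 0.3480
|127.56 - 127.037| = 0.5230
|133.22 - 131.818| = 1.4020
hysteresis = max(diffs) = 1.4090

1.4090


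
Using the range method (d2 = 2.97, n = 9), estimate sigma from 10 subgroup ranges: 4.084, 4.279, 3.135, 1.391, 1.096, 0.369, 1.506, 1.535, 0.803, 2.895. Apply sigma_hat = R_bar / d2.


R_bar = (4.084 + 4.279 + 3.135 + 1.391 + 1.096 + 0.369 + 1.506 + 1.535 + 0.803 + 2.895) / 10
R_bar = 21.093 / 10 = 2.1093
sigma_hat = R_bar / d2 = 2.1093 / 2.97 = 0.7102

0.7102


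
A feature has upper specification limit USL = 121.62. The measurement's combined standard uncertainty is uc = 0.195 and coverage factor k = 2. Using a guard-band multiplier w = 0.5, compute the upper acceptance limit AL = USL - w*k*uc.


U = k * uc = 2 * 0.195 = 0.39
guard band g = w * U = 0.5 * 0.39 = 0.195
AL = USL - g = 121.62 - 0.195
AL = 121.4250

121.4250


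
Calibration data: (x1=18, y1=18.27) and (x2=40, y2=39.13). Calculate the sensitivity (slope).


slope = (y2 - y1) / (x2 - x1)
= (39.13 - 18.27) / (40 - 18)
= 20.8600 / 22
= 0.9482

0.9482


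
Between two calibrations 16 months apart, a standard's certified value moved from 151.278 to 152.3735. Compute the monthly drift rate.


rate = (v2 - v1) / months
= (152.3735 - 151.278) / 16
= 1.0955 / 16
= 0.0685

0.0685


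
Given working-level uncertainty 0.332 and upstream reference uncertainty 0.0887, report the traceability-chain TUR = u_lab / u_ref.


TUR = u_lab / u_ref
= 0.332 / 0.0887
= 3.7430

3.7430


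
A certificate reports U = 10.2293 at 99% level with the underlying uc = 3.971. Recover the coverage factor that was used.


k = U / uc
k = 10.2293 / 3.971
k = 2.576

2.576


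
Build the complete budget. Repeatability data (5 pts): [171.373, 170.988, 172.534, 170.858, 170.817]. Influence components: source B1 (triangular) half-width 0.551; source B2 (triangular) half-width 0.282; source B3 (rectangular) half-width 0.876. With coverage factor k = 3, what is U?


mean = (171.373 + 170.988 + 172.534 + 170.858 + 170.817) / 5 = 171.314
s = sqrt(sum((x - mean)^2)/(n-1)) = 0.71643248
u_A = s / sqrt(n) = 0.71643248 / sqrt(5) = 0.32039835
u_B1 = 0.551 / sqrt(6) = 0.22494481
u_B2 = 0.282 / sqrt(6) = 0.11512602
u_B3 = 0.876 / sqrt(3) = 0.50575884
uc = sqrt(0.32039835^2 + 0.22494481^2 + 0.11512602^2 + 0.50575884^2) = 0.64984712
U = k * uc = 3 * 0.64984712
U = 1.9495

1.9495


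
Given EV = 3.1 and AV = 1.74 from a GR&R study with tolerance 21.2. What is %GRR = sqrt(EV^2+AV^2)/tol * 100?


GRR = sqrt(EV^2 + AV^2) = sqrt(3.1^2 + 1.74^2) = 3.5549402
%GRR = GRR / tol * 100 = 3.5549402 / 21.2 * 100
%GRR = 16.7686

16.7686


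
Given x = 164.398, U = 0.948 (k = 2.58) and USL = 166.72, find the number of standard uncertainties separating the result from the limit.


u = U / k = 0.948 / 2.58 = 0.36744186
margin = |USL - x| = |166.72 - 164.398| = 2.322
z = margin / u = 2.322 / 0.36744186
z = 6.3194

6.3194


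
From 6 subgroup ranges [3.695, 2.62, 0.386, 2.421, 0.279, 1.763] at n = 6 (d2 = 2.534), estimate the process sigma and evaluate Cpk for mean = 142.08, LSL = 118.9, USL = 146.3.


R_bar = (3.695 + 2.62 + 0.386 + 2.421 + 0.279 + 1.763) / 6 = 1.8606667
sigma = R_bar / d2 = 1.8606667 / 2.534 = 0.73428047
Cp = (USL - LSL)/(6*sigma) = (146.3 - 118.9)/(6*0.73428047) = 6.2192
Cpu = (146.3 - 142.08)/(3*0.73428047) = 1.9157
Cpl = (142.08 - 118.9)/(3*0.73428047) = 10.5228
Cpk = min(Cpu, Cpl) = 1.9157

1.9157


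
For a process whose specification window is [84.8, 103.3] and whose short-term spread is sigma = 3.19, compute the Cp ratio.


Cp = (USL - LSL) / (6 * sigma)
= (103.3 - 84.8) / (6 * 3.19)
= 18.5000 / 19.1400
= 0.9666

0.9666


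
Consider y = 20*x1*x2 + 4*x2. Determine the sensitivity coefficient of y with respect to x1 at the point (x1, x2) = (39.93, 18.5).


y = 20*x1*x2 + 4*x2
dy/dx1 = 20*x2
Evaluate at x2 = 18.5: c1 = 20 * 18.5
c1 = 370.0000

370.0000


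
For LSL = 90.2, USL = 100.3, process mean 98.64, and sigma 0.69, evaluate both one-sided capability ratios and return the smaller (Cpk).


Cpu = (USL - mean) / (3*sigma) = (100.3 - 98.64) / (3*0.69) = 0.8019
Cpl = (mean - LSL) / (3*sigma) = (98.64 - 90.2) / (3*0.69) = 4.0773
Cpk = min(Cpu, Cpl) = 0.8019

0.8019


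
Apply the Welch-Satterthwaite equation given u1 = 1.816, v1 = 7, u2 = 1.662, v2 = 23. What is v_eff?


uc = sqrt(u1^2 + u2^2) = sqrt(1.816^2 + 1.662^2) = 2.461727
v_eff = uc^4 / (u1^4/v1 + u2^4/v2)
= 2.461727^4 / (1.816^4/7 + 1.662^4/23)
= 36.72481 / 1.8854322
v_eff = 19.4782

19.4782


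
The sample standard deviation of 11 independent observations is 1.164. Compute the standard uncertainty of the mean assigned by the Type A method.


u_A = s / sqrt(n)
u_A = 1.164 / sqrt(11)
u_A = 1.164 / 3.3166248
u_A = 0.3510

0.3510


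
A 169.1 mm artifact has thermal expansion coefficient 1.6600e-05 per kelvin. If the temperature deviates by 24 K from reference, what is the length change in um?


dL = L * alpha * dT
= 169.1 * 1.6600e-05 * 24
= 0.0673694 mm
dL_um = 0.0673694 * 1000 = 67.3694 um

67.3694


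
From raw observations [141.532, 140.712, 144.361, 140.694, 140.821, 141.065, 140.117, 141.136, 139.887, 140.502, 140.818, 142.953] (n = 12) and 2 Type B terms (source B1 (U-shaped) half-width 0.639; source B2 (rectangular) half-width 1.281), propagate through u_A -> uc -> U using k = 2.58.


mean = (141.532 + 140.712 + 144.361 + 140.694 + 140.821 + 141.065 + 140.117 + 141.136 + 139.887 + 140.502 + 140.818 + 142.953) / 12 = 141.2165
s = sqrt(sum((x - mean)^2)/(n-1)) = 1.25633
u_A = s / sqrt(n) = 1.25633 / sqrt(12) = 0.36267123
u_B1 = 0.639 / sqrt(2) = 0.45184123
u_B2 = 1.281 / sqrt(3) = 0.73958569
uc = sqrt(0.36267123^2 + 0.45184123^2 + 0.73958569^2) = 0.9395094
U = k * uc = 2.58 * 0.9395094
U = 2.4239

2.4239


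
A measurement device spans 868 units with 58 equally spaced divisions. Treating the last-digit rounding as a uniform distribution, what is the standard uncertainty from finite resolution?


resolution = range / divisions
resolution = 868 / 58 = 14.965517
u_res = resolution / (2*sqrt(3))
u_res = 14.965517 / 3.4641016
u_res = 4.3202

4.3202


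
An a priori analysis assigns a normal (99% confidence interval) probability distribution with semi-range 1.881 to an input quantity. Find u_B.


u_B = half_width / 2.576
u_B = 1.881 / 2.576
u_B = 0.7302

0.7302


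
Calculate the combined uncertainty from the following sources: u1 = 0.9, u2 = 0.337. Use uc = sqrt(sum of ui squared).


uc = sqrt(0.9^2 + 0.337^2)
uc = sqrt(0.923569)
uc = 0.9610

0.9610


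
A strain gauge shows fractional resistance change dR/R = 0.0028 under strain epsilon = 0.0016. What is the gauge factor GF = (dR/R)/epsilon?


GF = (dR/R) / epsilon
= 0.0028 / 0.0016
= 1.7500

1.7500


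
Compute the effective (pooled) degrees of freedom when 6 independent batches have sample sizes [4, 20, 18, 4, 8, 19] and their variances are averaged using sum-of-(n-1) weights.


nu = sum_i (n_i - 1)
nu = ((4 - 1) + (20 - 1) + (18 - 1) + (4 - 1) + (8 - 1) + (19 - 1))
nu = 3 + 19 + 17 + 3 + 7 + 18
nu = 67

67


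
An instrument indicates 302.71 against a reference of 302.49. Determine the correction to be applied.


Correction = standard - reading
= 302.49 - 302.71
= -0.2200

-0.2200


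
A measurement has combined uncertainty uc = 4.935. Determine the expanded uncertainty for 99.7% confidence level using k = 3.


U = k * uc
U = 3 * 4.935
U = 14.8050

14.8050


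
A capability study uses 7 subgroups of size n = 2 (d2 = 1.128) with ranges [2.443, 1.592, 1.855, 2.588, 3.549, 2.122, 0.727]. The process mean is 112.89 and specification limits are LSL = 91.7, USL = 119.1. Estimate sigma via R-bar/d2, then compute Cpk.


R_bar = (2.443 + 1.592 + 1.855 + 2.588 + 3.549 + 2.122 + 0.727) / 7 = 2.1251429
sigma = R_bar / d2 = 2.1251429 / 1.128 = 1.8839919
Cp = (USL - LSL)/(6*sigma) = (119.1 - 91.7)/(6*1.8839919) = 2.4239
Cpu = (119.1 - 112.89)/(3*1.8839919) = 1.0987
Cpl = (112.89 - 91.7)/(3*1.8839919) = 3.7491
Cpk = min(Cpu, Cpl) = 1.0987

1.0987


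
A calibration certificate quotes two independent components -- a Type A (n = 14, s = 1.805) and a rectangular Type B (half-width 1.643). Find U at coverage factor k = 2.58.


u_A = s / sqrt(n) = 1.805 / sqrt(14) = 0.48240654
u_B = half_width / sqrt(3) = 1.643 / sqrt(3) = 0.94858649
uc = sqrt(u_A^2 + u_B^2) = sqrt(0.48240654^2 + 0.94858649^2) = 1.0642051
U = k * uc = 2.58 * 1.0642051
U = 2.7456

2.7456


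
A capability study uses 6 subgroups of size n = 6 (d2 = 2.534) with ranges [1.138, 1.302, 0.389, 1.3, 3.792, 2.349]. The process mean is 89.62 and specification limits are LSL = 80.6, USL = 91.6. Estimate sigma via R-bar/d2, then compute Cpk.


R_bar = (1.138 + 1.302 + 0.389 + 1.3 + 3.792 + 2.349) / 6 = 1.7116667
sigma = R_bar / d2 = 1.7116667 / 2.534 = 0.67548015
Cp = (USL - LSL)/(6*sigma) = (91.6 - 80.6)/(6*0.67548015) = 2.7141
Cpu = (91.6 - 89.62)/(3*0.67548015) = 0.9771
Cpl = (89.62 - 80.6)/(3*0.67548015) = 4.4512
Cpk = min(Cpu, Cpl) = 0.9771

0.9771


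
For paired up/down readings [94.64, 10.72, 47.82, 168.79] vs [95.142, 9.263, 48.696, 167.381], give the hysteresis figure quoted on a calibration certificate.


|94.64 - 95.142| = 0.5020
|10.72 - 9.263| = 1.4570
|47.82 - 48.696| = 0.8760
|168.79 - 167.381| = 1.4090
hysteresis = max(diffs) = 1.4570

1.4570


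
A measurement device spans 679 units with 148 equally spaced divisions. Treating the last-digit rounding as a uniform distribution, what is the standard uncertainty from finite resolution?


resolution = range / divisions
resolution = 679 / 148 = 4.5878378
u_res = resolution / (2*sqrt(3))
u_res = 4.5878378 / 3.4641016
u_res = 1.3244

1.3244


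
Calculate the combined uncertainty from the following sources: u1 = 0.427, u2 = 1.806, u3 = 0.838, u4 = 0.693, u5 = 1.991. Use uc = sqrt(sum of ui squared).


uc = sqrt(0.427^2 + 1.806^2 + 0.838^2 + 0.693^2 + 1.991^2)
uc = sqrt(8.590539)
uc = 2.9310

2.9310


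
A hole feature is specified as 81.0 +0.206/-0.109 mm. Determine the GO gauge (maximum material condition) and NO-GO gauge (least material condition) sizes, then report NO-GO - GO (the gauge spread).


GO = nominal - lower_tol (smallest hole = maximum material condition)
GO = 81.0 - 0.109 = 80.891
NO-GO = nominal + upper_tol (largest hole = least material condition)
NO-GO = 81.0 + 0.206 = 81.206
spread = NO-GO - GO = 81.206 - 80.891 = 0.3150

0.3150


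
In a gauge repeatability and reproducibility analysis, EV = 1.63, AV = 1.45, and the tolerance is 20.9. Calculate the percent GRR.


GRR = sqrt(EV^2 + AV^2) = sqrt(1.63^2 + 1.45^2) = 2.1816049
%GRR = GRR / tol * 100 = 2.1816049 / 20.9 * 100
%GRR = 10.4383

10.4383


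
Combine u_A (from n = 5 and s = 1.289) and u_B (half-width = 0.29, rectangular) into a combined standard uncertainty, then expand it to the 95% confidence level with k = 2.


u_A = s / sqrt(n) = 1.289 / sqrt(5) = 0.57645832
u_B = half_width / sqrt(3) = 0.29 / sqrt(3) = 0.16743158
uc = sqrt(u_A^2 + u_B^2) = sqrt(0.57645832^2 + 0.16743158^2) = 0.60028121
U = k * uc = 2 * 0.60028121
U = 1.2006

1.2006


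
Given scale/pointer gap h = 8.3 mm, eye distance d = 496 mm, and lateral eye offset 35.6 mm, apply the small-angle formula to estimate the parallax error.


error = h * offset / d
= 8.3 * 35.6 / 496
= 0.5957

0.5957


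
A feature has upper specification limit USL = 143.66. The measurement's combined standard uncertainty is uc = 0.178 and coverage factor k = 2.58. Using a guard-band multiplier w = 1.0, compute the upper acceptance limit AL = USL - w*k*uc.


U = k * uc = 2.58 * 0.178 = 0.45924
guard band g = w * U = 1.0 * 0.45924 = 0.45924
AL = USL - g = 143.66 - 0.45924
AL = 143.2008

143.2008


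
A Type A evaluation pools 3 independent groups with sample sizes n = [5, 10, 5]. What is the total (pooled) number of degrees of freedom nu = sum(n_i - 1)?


nu = sum_i (n_i - 1)
nu = ((5 - 1) + (10 - 1) + (5 - 1))
nu = 4 + 9 + 4
nu = 17

17


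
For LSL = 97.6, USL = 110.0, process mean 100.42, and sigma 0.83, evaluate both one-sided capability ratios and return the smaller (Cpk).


Cpu = (USL - mean) / (3*sigma) = (110.0 - 100.42) / (3*0.83) = 3.8474
Cpl = (mean - LSL) / (3*sigma) = (100.42 - 97.6) / (3*0.83) = 1.1325
Cpk = min(Cpu, Cpl) = 1.1325

1.1325


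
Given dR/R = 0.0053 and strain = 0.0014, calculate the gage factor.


GF = (dR/R) / epsilon
= 0.0053 / 0.0014
= 3.7857

3.7857


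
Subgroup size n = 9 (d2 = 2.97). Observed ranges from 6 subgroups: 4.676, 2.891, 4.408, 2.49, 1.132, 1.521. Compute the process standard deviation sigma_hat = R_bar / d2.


R_bar = (4.676 + 2.891 + 4.408 + 2.49 + 1.132 + 1.521) / 6
R_bar = 17.118 / 6 = 2.853
sigma_hat = R_bar / d2 = 2.853 / 2.97 = 0.9606

0.9606


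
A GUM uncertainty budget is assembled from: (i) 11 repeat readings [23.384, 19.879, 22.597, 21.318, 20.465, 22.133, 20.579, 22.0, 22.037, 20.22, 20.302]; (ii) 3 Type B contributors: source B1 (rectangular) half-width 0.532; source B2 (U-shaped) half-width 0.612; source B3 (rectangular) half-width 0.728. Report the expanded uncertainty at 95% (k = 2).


mean = (23.384 + 19.879 + 22.597 + 21.318 + 20.465 + 22.133 + 20.579 + 22.0 + 22.037 + 20.22 + 20.302) / 11 = 21.35581818
s = sqrt(sum((x - mean)^2)/(n-1)) = 1.1452985
u_A = s / sqrt(n) = 1.1452985 / sqrt(11) = 0.34532049
u_B1 = 0.532 / sqrt(3) = 0.30715034
u_B2 = 0.612 / sqrt(2) = 0.43274935
u_B3 = 0.728 / sqrt(3) = 0.420311
uc = sqrt(0.34532049^2 + 0.30715034^2 + 0.43274935^2 + 0.420311^2) = 0.75994796
U = k * uc = 2 * 0.75994796
U = 1.5199

1.5199


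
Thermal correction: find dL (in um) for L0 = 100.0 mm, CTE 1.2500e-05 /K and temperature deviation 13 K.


dL = L * alpha * dT
= 100.0 * 1.2500e-05 * 13
= 0.0162500 mm
dL_um = 0.0162500 * 1000 = 16.2500 um

16.2500


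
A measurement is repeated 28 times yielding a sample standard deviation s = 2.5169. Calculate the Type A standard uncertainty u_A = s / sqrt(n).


u_A = s / sqrt(n)
u_A = 2.5169 / sqrt(28)
u_A = 2.5169 / 5.2915026
u_A = 0.4756

0.4756


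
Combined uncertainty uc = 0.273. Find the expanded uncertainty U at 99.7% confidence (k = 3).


U = k * uc
U = 3 * 0.273
U = 0.8190

0.8190


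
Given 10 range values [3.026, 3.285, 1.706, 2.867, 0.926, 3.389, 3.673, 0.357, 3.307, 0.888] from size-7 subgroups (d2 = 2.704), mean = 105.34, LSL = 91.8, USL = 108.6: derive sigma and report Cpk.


R_bar = (3.026 + 3.285 + 1.706 + 2.867 + 0.926 + 3.389 + 3.673 + 0.357 + 3.307 + 0.888) / 10 = 2.3424
sigma = R_bar / d2 = 2.3424 / 2.704 = 0.86627219
Cp = (USL - LSL)/(6*sigma) = (108.6 - 91.8)/(6*0.86627219) = 3.2322
Cpu = (108.6 - 105.34)/(3*0.86627219) = 1.2544
Cpl = (105.34 - 91.8)/(3*0.86627219) = 5.2101
Cpk = min(Cpu, Cpl) = 1.2544

1.2544


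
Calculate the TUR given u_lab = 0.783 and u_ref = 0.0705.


TUR = u_lab / u_ref
= 0.783 / 0.0705
= 11.1064

11.1064


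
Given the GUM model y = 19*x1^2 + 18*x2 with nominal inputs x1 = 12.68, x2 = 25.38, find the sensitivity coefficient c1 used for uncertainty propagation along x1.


y = 19*x1^2 + 18*x2
dy/dx1 = 2*19*x1
Evaluate at x1 = 12.68: c1 = 38 * 12.68
c1 = 481.8400

481.8400


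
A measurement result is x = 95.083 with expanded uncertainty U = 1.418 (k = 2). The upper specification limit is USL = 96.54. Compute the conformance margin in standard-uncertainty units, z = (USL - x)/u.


u = U / k = 1.418 / 2 = 0.709
margin = |USL - x| = |96.54 - 95.083| = 1.457
z = margin / u = 1.457 / 0.709
z = 2.0550

2.0550


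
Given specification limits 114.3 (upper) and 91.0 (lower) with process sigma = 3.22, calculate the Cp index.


Cp = (USL - LSL) / (6 * sigma)
= (114.3 - 91.0) / (6 * 3.22)
= 23.3000 / 19.3200
= 1.2060

1.2060


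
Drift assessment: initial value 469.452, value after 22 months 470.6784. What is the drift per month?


rate = (v2 - v1) / months
= (470.6784 - 469.452) / 22
= 1.2264 / 22
= 0.0557

0.0557


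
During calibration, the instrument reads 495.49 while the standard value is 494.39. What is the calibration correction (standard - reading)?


Correction = standard - reading
= 494.39 - 495.49
= -1.1000

-1.1000


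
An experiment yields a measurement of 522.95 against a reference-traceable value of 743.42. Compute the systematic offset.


Systematic error = measured - true
= 522.95 - 743.42
= -220.4700

-220.4700


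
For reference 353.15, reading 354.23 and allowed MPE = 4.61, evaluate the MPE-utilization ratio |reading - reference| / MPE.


e = indication - reference = 354.23 - 353.15 = 1.0800
|e| = 1.0800
ratio = |e| / MPE = 1.0800 / 4.61
ratio = 0.2343

0.2343


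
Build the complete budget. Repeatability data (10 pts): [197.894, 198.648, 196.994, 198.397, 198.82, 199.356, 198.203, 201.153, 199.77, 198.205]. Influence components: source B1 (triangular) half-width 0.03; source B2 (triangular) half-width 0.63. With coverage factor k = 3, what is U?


mean = (197.894 + 198.648 + 196.994 + 198.397 + 198.82 + 199.356 + 198.203 + 201.153 + 199.77 + 198.205) / 10 = 198.744
s = sqrt(sum((x - mean)^2)/(n-1)) = 1.1418359
u_A = s / sqrt(n) = 1.1418359 / sqrt(10) = 0.36108022
u_B1 = 0.03 / sqrt(6) = 0.012247449
u_B2 = 0.63 / sqrt(6) = 0.25719642
uc = sqrt(0.36108022^2 + 0.012247449^2 + 0.25719642^2) = 0.44348498
U = k * uc = 3 * 0.44348498
U = 1.3305

1.3305


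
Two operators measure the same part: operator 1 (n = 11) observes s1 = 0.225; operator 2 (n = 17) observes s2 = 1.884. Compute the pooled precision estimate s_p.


s_p = sqrt(((n1-1)*s1^2 + (n2-1)*s2^2) / (n1+n2-2))
numerator = (11-1)*0.225^2 + (17-1)*1.884^2 = 0.50625 + 56.791296 = 57.297546
denominator = 11 + 17 - 2 = 26
s_p^2 = 57.297546 / 26 = 2.2037518
s_p = sqrt(2.2037518) = 1.4845

1.4845


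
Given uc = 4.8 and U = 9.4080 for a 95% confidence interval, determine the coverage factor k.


k = U / uc
k = 9.4080 / 4.8
k = 1.96

1.96


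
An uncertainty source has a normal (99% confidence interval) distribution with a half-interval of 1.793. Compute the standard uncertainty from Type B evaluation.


u_B = half_width / 2.576
u_B = 1.793 / 2.576
u_B = 0.6960

0.6960


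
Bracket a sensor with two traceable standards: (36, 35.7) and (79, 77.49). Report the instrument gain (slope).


slope = (y2 - y1) / (x2 - x1)
= (77.49 - 35.7) / (79 - 36)
= 41.7900 / 43
= 0.9719

0.9719


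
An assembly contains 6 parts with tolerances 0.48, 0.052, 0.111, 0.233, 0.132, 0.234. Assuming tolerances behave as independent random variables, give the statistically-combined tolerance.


RSS = sqrt(0.48^2 + 0.052^2 + 0.111^2 + 0.233^2 + 0.132^2 + 0.234^2)
= sqrt(0.371894)
= 0.6098

0.6098


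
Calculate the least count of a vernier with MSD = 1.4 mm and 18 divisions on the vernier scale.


LC = MSD / n_div
= 1.4 / 18
= 0.0778

0.0778


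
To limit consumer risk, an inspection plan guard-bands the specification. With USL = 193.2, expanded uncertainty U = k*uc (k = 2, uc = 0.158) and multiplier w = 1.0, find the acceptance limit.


U = k * uc = 2 * 0.158 = 0.316
guard band g = w * U = 1.0 * 0.316 = 0.316
AL = USL - g = 193.2 - 0.316
AL = 192.8840

192.8840


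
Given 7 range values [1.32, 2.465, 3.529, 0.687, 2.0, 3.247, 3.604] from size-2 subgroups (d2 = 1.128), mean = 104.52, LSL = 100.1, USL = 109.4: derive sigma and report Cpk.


R_bar = (1.32 + 2.465 + 3.529 + 0.687 + 2.0 + 3.247 + 3.604) / 7 = 2.4074286
sigma = R_bar / d2 = 2.4074286 / 1.128 = 2.1342452
Cp = (USL - LSL)/(6*sigma) = (109.4 - 100.1)/(6*2.1342452) = 0.7263
Cpu = (109.4 - 104.52)/(3*2.1342452) = 0.7622
Cpl = (104.52 - 100.1)/(3*2.1342452) = 0.6903
Cpk = min(Cpu, Cpl) = 0.6903

0.6903


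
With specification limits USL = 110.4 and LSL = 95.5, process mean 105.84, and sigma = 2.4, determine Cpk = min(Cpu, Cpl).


Cpu = (USL - mean) / (3*sigma) = (110.4 - 105.84) / (3*2.4) = 0.6333
Cpl = (mean - LSL) / (3*sigma) = (105.84 - 95.5) / (3*2.4) = 1.4361
Cpk = min(Cpu, Cpl) = 0.6333

0.6333


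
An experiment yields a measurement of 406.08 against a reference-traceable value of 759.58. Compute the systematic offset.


Systematic error = measured - true
= 406.08 - 759.58
= -353.5000

-353.5000


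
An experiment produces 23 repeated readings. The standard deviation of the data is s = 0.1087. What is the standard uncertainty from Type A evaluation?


u_A = s / sqrt(n)
u_A = 0.1087 / sqrt(23)
u_A = 0.1087 / 4.7958315
u_A = 0.0227

0.0227


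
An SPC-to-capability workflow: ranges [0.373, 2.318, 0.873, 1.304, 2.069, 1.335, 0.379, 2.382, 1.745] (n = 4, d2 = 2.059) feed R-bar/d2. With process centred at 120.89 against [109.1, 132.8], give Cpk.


R_bar = (0.373 + 2.318 + 0.873 + 1.304 + 2.069 + 1.335 + 0.379 + 2.382 + 1.745) / 9 = 1.4197778
sigma = R_bar / d2 = 1.4197778 / 2.059 = 0.68954726
Cp = (USL - LSL)/(6*sigma) = (132.8 - 109.1)/(6*0.68954726) = 5.7284
Cpu = (132.8 - 120.89)/(3*0.68954726) = 5.7574
Cpl = (120.89 - 109.1)/(3*0.68954726) = 5.6994
Cpk = min(Cpu, Cpl) = 5.6994

5.6994
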